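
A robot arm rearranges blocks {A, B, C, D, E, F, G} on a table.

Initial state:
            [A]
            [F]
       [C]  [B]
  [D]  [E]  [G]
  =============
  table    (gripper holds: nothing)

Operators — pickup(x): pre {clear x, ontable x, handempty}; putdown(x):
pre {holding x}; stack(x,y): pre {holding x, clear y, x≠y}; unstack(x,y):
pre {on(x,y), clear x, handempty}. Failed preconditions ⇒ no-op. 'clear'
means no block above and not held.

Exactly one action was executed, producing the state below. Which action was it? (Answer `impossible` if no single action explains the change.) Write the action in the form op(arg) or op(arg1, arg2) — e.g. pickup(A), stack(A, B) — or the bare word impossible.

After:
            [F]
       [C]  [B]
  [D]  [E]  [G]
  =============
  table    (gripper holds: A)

target: towers=[D; E/C; G/B/F] holding=A
         pickup(D) → towers=[E/C; G/B/F/A] holding=D
     unstack(A, F) → towers=[D; E/C; G/B/F] holding=A  ← match
     unstack(C, E) → towers=[D; E; G/B/F/A] holding=C

unstack(A, F)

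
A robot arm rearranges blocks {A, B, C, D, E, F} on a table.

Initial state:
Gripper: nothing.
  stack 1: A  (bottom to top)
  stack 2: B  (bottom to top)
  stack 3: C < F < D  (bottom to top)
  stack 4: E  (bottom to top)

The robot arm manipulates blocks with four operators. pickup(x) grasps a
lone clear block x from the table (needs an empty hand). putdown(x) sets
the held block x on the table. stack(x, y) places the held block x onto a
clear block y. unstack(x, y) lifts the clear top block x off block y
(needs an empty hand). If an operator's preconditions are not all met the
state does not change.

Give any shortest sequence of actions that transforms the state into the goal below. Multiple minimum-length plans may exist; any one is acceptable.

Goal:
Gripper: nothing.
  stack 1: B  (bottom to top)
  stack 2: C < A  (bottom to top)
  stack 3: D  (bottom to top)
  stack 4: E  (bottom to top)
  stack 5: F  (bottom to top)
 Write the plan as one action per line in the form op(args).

step 1 (unstack(D, F)): towers=[A; B; C/F; E] holding=D
step 2 (putdown(D)): towers=[A; B; C/F; D; E] holding=-
step 3 (unstack(F, C)): towers=[A; B; C; D; E] holding=F
step 4 (putdown(F)): towers=[A; B; C; D; E; F] holding=-
step 5 (pickup(A)): towers=[B; C; D; E; F] holding=A
step 6 (stack(A, C)): towers=[B; C/A; D; E; F] holding=-
goal check: towers=[B; C/A; D; E; F] holding=- — reached (length 6, optimal by BFS)

unstack(D, F)
putdown(D)
unstack(F, C)
putdown(F)
pickup(A)
stack(A, C)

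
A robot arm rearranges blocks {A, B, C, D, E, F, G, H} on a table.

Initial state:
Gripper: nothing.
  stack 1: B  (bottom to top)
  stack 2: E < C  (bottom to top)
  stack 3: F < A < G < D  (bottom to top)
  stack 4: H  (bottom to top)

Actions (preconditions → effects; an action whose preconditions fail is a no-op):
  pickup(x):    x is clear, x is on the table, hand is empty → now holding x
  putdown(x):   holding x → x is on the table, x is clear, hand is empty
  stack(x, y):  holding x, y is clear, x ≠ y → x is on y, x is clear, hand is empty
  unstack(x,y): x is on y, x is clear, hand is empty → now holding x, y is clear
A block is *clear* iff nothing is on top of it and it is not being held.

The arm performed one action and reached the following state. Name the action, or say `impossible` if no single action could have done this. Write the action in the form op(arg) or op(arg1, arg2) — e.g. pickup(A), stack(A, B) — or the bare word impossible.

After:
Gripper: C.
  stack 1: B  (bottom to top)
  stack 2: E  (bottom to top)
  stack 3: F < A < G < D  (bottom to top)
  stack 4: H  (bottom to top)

unstack(C, E)

target: towers=[B; E; F/A/G/D; H] holding=C
         pickup(H) → towers=[B; E/C; F/A/G/D] holding=H
         pickup(B) → towers=[E/C; F/A/G/D; H] holding=B
     unstack(D, G) → towers=[B; E/C; F/A/G; H] holding=D
     unstack(C, E) → towers=[B; E; F/A/G/D; H] holding=C  ← match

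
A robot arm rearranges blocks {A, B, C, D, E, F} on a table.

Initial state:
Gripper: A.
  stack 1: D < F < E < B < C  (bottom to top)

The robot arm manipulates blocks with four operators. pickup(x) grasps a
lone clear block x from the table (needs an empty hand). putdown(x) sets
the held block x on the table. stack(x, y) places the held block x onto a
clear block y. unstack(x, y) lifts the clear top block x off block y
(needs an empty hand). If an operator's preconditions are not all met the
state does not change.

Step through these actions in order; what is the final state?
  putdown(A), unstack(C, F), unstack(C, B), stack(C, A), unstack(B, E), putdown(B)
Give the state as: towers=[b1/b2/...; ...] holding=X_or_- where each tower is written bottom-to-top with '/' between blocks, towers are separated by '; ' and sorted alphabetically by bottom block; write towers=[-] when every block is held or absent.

towers=[A/C; B; D/F/E] holding=-

step 1 (putdown(A)): towers=[A; D/F/E/B/C] holding=-
step 2 (unstack(C, F)) [no-op]: towers=[A; D/F/E/B/C] holding=-
step 3 (unstack(C, B)): towers=[A; D/F/E/B] holding=C
step 4 (stack(C, A)): towers=[A/C; D/F/E/B] holding=-
step 5 (unstack(B, E)): towers=[A/C; D/F/E] holding=B
step 6 (putdown(B)): towers=[A/C; B; D/F/E] holding=-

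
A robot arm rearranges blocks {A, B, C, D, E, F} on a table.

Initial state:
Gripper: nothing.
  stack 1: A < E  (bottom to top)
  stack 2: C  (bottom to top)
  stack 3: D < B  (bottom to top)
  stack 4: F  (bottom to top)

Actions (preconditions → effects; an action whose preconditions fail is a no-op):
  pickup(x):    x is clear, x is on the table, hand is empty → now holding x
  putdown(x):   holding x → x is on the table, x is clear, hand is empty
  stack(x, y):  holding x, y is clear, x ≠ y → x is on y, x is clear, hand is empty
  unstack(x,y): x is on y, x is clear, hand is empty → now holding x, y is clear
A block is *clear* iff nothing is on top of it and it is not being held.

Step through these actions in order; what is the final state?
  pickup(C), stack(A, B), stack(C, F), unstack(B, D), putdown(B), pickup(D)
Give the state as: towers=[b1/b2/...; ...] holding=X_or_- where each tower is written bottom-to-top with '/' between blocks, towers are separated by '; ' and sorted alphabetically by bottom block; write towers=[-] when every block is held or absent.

step 1 (pickup(C)): towers=[A/E; D/B; F] holding=C
step 2 (stack(A, B)) [no-op]: towers=[A/E; D/B; F] holding=C
step 3 (stack(C, F)): towers=[A/E; D/B; F/C] holding=-
step 4 (unstack(B, D)): towers=[A/E; D; F/C] holding=B
step 5 (putdown(B)): towers=[A/E; B; D; F/C] holding=-
step 6 (pickup(D)): towers=[A/E; B; F/C] holding=D

towers=[A/E; B; F/C] holding=D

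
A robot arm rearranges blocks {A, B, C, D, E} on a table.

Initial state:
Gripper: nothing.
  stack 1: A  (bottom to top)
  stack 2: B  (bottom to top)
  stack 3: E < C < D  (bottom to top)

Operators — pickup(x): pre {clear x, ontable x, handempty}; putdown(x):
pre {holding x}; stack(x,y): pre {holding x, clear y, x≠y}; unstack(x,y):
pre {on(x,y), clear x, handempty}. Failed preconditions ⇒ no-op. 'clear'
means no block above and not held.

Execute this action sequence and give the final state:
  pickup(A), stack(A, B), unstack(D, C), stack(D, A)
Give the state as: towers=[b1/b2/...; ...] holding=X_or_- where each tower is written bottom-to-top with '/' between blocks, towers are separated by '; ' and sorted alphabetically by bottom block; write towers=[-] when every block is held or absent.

towers=[B/A/D; E/C] holding=-

step 1 (pickup(A)): towers=[B; E/C/D] holding=A
step 2 (stack(A, B)): towers=[B/A; E/C/D] holding=-
step 3 (unstack(D, C)): towers=[B/A; E/C] holding=D
step 4 (stack(D, A)): towers=[B/A/D; E/C] holding=-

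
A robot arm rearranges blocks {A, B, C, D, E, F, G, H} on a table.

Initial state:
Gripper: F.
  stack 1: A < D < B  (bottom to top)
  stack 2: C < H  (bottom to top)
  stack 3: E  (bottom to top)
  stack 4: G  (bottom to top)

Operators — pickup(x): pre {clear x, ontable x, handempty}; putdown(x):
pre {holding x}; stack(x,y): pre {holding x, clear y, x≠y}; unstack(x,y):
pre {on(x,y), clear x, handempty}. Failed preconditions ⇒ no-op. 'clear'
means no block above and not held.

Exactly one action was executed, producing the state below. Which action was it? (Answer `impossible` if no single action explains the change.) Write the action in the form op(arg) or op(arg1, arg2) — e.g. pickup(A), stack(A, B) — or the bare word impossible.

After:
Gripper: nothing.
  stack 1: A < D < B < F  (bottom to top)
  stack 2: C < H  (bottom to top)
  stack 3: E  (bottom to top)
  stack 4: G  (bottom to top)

stack(F, B)

target: towers=[A/D/B/F; C/H; E; G] holding=-
        putdown(F) → towers=[A/D/B; C/H; E; F; G] holding=-
       stack(F, G) → towers=[A/D/B; C/H; E; G/F] holding=-
       stack(F, E) → towers=[A/D/B; C/H; E/F; G] holding=-
       stack(F, H) → towers=[A/D/B; C/H/F; E; G] holding=-
       stack(F, B) → towers=[A/D/B/F; C/H; E; G] holding=-  ← match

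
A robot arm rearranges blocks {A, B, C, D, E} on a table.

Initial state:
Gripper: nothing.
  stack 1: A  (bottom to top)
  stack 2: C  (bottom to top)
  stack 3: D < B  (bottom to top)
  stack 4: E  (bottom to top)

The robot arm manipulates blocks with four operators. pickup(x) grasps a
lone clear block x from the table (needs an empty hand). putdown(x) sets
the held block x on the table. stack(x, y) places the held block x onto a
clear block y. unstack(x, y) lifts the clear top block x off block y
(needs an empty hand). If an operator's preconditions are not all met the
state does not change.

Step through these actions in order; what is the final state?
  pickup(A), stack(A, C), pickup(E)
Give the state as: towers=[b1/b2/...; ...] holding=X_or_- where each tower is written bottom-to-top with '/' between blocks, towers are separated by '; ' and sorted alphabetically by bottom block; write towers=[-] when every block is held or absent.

towers=[C/A; D/B] holding=E

step 1 (pickup(A)): towers=[C; D/B; E] holding=A
step 2 (stack(A, C)): towers=[C/A; D/B; E] holding=-
step 3 (pickup(E)): towers=[C/A; D/B] holding=E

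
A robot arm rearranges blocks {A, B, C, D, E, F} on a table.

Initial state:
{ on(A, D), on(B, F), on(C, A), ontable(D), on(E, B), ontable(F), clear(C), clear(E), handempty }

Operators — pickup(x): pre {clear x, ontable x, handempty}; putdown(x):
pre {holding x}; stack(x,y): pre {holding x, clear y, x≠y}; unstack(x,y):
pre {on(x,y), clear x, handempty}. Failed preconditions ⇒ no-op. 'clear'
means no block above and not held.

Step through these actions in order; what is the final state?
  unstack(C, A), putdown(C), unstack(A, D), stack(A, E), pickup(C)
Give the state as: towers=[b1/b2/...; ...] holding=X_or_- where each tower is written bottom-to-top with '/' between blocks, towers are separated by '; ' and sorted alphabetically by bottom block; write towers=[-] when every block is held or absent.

step 1 (unstack(C, A)): towers=[D/A; F/B/E] holding=C
step 2 (putdown(C)): towers=[C; D/A; F/B/E] holding=-
step 3 (unstack(A, D)): towers=[C; D; F/B/E] holding=A
step 4 (stack(A, E)): towers=[C; D; F/B/E/A] holding=-
step 5 (pickup(C)): towers=[D; F/B/E/A] holding=C

towers=[D; F/B/E/A] holding=C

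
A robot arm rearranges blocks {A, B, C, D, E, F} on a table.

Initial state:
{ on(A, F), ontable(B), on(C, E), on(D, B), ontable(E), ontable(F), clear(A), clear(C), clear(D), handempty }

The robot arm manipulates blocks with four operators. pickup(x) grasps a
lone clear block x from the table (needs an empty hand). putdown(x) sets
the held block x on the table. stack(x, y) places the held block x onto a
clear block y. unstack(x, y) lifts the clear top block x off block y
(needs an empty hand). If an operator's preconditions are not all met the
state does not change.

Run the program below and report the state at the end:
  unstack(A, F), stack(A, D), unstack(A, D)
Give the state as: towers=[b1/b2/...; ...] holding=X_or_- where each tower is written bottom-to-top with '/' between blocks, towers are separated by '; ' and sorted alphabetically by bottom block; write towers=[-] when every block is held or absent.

step 1 (unstack(A, F)): towers=[B/D; E/C; F] holding=A
step 2 (stack(A, D)): towers=[B/D/A; E/C; F] holding=-
step 3 (unstack(A, D)): towers=[B/D; E/C; F] holding=A

towers=[B/D; E/C; F] holding=A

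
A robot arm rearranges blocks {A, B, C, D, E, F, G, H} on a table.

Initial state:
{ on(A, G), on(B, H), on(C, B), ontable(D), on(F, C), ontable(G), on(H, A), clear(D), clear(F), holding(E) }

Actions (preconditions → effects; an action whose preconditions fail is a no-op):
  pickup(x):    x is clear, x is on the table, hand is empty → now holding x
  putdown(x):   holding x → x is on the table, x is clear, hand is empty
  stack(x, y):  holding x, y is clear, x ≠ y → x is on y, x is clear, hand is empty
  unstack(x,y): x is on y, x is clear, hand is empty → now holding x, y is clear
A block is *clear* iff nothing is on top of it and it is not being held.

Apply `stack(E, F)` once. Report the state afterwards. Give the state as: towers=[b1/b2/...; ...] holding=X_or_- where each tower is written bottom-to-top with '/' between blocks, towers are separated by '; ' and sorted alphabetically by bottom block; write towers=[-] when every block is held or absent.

towers=[D; G/A/H/B/C/F/E] holding=-

before: towers=[D; G/A/H/B/C/F] holding=E
pre[stack(E, F)]: holding(E) ok, clear(F) ok, E≠F ok
all met → apply stack(E, F)
after:  towers=[D; G/A/H/B/C/F/E] holding=-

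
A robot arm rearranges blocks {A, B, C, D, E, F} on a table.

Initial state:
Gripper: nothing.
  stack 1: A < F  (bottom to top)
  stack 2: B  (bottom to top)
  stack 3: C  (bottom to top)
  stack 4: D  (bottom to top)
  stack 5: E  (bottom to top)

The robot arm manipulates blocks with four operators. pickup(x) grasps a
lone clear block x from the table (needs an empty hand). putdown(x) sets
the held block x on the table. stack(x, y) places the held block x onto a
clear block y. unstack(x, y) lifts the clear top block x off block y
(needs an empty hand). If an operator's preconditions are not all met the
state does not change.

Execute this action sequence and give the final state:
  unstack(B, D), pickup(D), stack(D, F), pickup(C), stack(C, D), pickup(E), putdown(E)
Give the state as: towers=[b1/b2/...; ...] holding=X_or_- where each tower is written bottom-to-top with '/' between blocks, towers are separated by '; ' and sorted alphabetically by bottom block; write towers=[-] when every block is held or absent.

towers=[A/F/D/C; B; E] holding=-

step 1 (unstack(B, D)) [no-op]: towers=[A/F; B; C; D; E] holding=-
step 2 (pickup(D)): towers=[A/F; B; C; E] holding=D
step 3 (stack(D, F)): towers=[A/F/D; B; C; E] holding=-
step 4 (pickup(C)): towers=[A/F/D; B; E] holding=C
step 5 (stack(C, D)): towers=[A/F/D/C; B; E] holding=-
step 6 (pickup(E)): towers=[A/F/D/C; B] holding=E
step 7 (putdown(E)): towers=[A/F/D/C; B; E] holding=-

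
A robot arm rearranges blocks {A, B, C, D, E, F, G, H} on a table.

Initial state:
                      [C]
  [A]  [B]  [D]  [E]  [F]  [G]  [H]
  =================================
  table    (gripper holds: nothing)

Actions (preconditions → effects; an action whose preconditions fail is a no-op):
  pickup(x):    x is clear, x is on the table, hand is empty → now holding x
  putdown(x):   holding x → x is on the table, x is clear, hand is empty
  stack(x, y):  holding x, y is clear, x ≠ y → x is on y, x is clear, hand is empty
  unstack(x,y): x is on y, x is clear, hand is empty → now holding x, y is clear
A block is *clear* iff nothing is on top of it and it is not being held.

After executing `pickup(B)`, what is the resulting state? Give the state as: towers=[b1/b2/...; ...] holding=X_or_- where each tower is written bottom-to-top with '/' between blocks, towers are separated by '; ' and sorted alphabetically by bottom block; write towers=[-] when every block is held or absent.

towers=[A; D; E; F/C; G; H] holding=B

before: towers=[A; B; D; E; F/C; G; H] holding=-
pre[pickup(B)]: clear(B) yes, ontable(B) yes, handempty yes
all met → apply pickup(B)
after:  towers=[A; D; E; F/C; G; H] holding=B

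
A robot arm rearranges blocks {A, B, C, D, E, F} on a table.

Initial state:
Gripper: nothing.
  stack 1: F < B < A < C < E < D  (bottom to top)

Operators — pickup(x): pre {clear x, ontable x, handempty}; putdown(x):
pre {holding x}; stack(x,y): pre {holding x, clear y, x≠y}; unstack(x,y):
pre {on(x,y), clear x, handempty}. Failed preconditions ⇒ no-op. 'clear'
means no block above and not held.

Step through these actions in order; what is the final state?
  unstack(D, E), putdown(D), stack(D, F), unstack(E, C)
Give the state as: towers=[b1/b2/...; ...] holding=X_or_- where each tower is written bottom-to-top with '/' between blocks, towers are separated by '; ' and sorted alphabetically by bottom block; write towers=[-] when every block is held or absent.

step 1 (unstack(D, E)): towers=[F/B/A/C/E] holding=D
step 2 (putdown(D)): towers=[D; F/B/A/C/E] holding=-
step 3 (stack(D, F)) [no-op]: towers=[D; F/B/A/C/E] holding=-
step 4 (unstack(E, C)): towers=[D; F/B/A/C] holding=E

towers=[D; F/B/A/C] holding=E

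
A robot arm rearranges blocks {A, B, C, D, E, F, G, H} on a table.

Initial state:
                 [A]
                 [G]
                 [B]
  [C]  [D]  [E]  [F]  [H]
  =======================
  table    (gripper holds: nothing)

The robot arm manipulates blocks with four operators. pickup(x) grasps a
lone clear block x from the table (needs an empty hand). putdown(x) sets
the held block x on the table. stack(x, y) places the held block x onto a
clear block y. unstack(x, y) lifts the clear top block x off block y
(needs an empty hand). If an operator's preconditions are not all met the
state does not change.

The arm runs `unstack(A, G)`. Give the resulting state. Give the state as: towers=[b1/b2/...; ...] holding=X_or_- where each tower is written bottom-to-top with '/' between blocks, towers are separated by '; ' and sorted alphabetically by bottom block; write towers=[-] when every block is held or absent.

towers=[C; D; E; F/B/G; H] holding=A

before: towers=[C; D; E; F/B/G/A; H] holding=-
pre[unstack(A, G)]: on(A,G) ok, clear(A) ok, handempty ok
all met → apply unstack(A, G)
after:  towers=[C; D; E; F/B/G; H] holding=A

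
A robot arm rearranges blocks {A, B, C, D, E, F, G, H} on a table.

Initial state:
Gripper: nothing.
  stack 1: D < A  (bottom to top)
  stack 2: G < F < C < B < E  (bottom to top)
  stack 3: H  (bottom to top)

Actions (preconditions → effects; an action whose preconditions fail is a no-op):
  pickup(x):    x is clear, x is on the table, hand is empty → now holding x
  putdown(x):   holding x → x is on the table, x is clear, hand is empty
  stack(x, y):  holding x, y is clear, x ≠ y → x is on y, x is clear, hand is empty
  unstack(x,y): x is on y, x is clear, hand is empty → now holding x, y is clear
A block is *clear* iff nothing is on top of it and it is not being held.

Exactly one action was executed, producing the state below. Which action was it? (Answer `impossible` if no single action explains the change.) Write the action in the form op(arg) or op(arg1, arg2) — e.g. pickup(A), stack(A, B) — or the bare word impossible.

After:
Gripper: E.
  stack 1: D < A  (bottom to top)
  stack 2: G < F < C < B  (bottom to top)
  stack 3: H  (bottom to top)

target: towers=[D/A; G/F/C/B; H] holding=E
     unstack(A, D) → towers=[D; G/F/C/B/E; H] holding=A
     unstack(E, B) → towers=[D/A; G/F/C/B; H] holding=E  ← match
         pickup(H) → towers=[D/A; G/F/C/B/E] holding=H

unstack(E, B)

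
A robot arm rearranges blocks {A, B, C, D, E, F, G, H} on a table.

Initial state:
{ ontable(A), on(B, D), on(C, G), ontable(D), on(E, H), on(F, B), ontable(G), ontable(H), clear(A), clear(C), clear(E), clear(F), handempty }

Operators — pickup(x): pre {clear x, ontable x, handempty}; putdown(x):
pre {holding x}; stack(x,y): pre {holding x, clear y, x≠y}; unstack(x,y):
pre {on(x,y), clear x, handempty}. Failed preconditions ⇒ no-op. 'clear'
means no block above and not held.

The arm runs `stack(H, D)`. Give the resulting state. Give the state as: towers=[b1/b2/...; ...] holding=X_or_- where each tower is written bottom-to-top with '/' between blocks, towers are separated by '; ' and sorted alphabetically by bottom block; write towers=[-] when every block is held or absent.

towers=[A; D/B/F; G/C; H/E] holding=-

before: towers=[A; D/B/F; G/C; H/E] holding=-
pre[stack(H, D)]: holding(H) fail, clear(D) fail, H≠D ok
holding(H), clear(D) unmet → stack(H, D) is a no-op
after:  towers=[A; D/B/F; G/C; H/E] holding=-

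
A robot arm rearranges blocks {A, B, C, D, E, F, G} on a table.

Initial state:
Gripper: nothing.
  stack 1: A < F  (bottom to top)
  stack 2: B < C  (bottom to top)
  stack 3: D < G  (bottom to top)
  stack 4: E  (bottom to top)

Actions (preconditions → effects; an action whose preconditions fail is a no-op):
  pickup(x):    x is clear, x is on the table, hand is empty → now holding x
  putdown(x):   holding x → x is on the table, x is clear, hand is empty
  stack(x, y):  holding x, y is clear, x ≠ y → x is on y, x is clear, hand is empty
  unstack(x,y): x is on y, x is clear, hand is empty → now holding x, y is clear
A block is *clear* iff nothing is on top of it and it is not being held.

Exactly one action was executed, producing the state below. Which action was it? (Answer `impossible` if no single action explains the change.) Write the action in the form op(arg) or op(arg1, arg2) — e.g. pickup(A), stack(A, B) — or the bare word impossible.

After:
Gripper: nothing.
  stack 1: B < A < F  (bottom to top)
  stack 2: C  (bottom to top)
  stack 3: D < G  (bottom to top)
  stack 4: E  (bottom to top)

target: towers=[B/A/F; C; D/G; E] holding=-
     unstack(F, A) → towers=[A; B/C; D/G; E] holding=F
     unstack(G, D) → towers=[A/F; B/C; D; E] holding=G
         pickup(E) → towers=[A/F; B/C; D/G] holding=E
     unstack(C, B) → towers=[A/F; B; D/G; E] holding=C
none of the 4 applicable actions match → impossible

impossible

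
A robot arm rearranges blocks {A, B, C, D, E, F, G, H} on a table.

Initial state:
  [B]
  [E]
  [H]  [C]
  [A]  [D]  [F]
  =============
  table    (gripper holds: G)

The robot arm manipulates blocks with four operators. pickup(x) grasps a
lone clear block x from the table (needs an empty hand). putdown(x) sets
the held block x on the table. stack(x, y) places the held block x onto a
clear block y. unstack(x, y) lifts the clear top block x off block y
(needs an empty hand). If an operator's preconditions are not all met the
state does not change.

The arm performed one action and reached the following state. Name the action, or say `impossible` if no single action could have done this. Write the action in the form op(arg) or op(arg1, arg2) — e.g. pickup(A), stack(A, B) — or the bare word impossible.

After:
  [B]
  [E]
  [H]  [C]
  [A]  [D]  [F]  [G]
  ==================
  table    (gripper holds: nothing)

target: towers=[A/H/E/B; D/C; F; G] holding=-
        putdown(G) → towers=[A/H/E/B; D/C; F; G] holding=-  ← match
       stack(G, B) → towers=[A/H/E/B/G; D/C; F] holding=-
       stack(G, F) → towers=[A/H/E/B; D/C; F/G] holding=-
       stack(G, C) → towers=[A/H/E/B; D/C/G; F] holding=-

putdown(G)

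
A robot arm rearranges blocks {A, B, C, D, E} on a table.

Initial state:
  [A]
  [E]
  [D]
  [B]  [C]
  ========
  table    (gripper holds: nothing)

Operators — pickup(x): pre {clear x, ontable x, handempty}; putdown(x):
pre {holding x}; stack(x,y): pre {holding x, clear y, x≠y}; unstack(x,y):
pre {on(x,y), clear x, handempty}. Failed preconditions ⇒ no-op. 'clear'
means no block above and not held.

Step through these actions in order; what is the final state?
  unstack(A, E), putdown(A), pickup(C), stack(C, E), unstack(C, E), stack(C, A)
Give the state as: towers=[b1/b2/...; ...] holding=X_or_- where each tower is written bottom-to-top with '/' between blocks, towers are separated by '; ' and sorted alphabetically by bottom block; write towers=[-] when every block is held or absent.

step 1 (unstack(A, E)): towers=[B/D/E; C] holding=A
step 2 (putdown(A)): towers=[A; B/D/E; C] holding=-
step 3 (pickup(C)): towers=[A; B/D/E] holding=C
step 4 (stack(C, E)): towers=[A; B/D/E/C] holding=-
step 5 (unstack(C, E)): towers=[A; B/D/E] holding=C
step 6 (stack(C, A)): towers=[A/C; B/D/E] holding=-

towers=[A/C; B/D/E] holding=-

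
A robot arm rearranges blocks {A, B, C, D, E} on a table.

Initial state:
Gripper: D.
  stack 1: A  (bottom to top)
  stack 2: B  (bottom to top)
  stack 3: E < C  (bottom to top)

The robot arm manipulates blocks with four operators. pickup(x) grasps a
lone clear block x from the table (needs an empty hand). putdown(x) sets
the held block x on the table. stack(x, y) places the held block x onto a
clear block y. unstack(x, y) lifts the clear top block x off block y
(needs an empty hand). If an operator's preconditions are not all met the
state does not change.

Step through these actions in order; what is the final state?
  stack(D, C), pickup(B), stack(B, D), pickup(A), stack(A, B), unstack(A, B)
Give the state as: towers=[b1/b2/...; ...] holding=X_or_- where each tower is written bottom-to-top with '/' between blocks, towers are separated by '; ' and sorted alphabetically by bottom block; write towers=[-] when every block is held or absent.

step 1 (stack(D, C)): towers=[A; B; E/C/D] holding=-
step 2 (pickup(B)): towers=[A; E/C/D] holding=B
step 3 (stack(B, D)): towers=[A; E/C/D/B] holding=-
step 4 (pickup(A)): towers=[E/C/D/B] holding=A
step 5 (stack(A, B)): towers=[E/C/D/B/A] holding=-
step 6 (unstack(A, B)): towers=[E/C/D/B] holding=A

towers=[E/C/D/B] holding=A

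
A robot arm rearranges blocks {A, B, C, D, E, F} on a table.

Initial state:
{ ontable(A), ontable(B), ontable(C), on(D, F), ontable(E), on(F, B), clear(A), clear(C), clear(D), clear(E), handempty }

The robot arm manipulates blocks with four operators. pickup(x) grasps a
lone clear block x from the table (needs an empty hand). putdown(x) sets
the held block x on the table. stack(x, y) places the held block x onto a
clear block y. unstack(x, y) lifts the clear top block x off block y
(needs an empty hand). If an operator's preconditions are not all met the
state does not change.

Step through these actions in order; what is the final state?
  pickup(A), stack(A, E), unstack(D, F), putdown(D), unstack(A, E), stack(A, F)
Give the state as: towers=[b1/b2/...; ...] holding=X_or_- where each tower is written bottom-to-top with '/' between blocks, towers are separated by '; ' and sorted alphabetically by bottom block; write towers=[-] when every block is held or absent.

towers=[B/F/A; C; D; E] holding=-

step 1 (pickup(A)): towers=[B/F/D; C; E] holding=A
step 2 (stack(A, E)): towers=[B/F/D; C; E/A] holding=-
step 3 (unstack(D, F)): towers=[B/F; C; E/A] holding=D
step 4 (putdown(D)): towers=[B/F; C; D; E/A] holding=-
step 5 (unstack(A, E)): towers=[B/F; C; D; E] holding=A
step 6 (stack(A, F)): towers=[B/F/A; C; D; E] holding=-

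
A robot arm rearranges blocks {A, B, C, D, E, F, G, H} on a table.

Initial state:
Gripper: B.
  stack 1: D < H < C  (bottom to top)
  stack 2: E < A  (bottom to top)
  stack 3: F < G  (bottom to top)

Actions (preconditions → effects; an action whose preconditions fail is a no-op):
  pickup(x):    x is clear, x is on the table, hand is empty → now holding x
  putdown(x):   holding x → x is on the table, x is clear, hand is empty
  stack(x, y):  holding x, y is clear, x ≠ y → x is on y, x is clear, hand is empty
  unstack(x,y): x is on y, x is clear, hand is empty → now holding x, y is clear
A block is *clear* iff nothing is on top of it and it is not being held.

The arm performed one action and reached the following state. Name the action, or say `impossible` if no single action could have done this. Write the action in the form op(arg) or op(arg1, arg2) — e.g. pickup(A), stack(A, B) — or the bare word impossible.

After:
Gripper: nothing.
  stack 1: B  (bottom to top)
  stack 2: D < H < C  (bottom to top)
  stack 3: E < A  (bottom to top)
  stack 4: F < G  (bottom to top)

target: towers=[B; D/H/C; E/A; F/G] holding=-
        putdown(B) → towers=[B; D/H/C; E/A; F/G] holding=-  ← match
       stack(B, G) → towers=[D/H/C; E/A; F/G/B] holding=-
       stack(B, A) → towers=[D/H/C; E/A/B; F/G] holding=-
       stack(B, C) → towers=[D/H/C/B; E/A; F/G] holding=-

putdown(B)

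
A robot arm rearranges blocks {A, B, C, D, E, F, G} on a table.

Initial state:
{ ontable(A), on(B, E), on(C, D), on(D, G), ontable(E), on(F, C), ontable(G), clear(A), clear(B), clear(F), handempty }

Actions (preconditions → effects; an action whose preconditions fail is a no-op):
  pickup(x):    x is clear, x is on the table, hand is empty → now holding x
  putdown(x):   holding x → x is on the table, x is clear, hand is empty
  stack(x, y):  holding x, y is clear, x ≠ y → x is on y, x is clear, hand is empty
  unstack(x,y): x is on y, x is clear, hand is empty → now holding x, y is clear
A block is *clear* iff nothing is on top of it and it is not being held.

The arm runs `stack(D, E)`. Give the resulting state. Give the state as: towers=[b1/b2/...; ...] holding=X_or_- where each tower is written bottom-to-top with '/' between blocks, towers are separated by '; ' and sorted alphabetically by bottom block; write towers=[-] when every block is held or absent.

before: towers=[A; E/B; G/D/C/F] holding=-
pre[stack(D, E)]: holding(D) fail, clear(E) fail, D≠E ok
holding(D), clear(E) unmet → stack(D, E) is a no-op
after:  towers=[A; E/B; G/D/C/F] holding=-

towers=[A; E/B; G/D/C/F] holding=-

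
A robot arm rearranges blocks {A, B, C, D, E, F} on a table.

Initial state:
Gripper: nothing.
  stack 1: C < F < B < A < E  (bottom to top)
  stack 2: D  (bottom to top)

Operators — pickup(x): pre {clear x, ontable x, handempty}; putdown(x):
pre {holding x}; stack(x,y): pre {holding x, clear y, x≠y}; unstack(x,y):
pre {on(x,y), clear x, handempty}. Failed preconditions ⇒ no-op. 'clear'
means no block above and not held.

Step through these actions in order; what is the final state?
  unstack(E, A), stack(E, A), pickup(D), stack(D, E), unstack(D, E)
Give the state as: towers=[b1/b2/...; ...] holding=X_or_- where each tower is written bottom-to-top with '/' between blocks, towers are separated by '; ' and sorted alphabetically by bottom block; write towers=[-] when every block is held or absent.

towers=[C/F/B/A/E] holding=D

step 1 (unstack(E, A)): towers=[C/F/B/A; D] holding=E
step 2 (stack(E, A)): towers=[C/F/B/A/E; D] holding=-
step 3 (pickup(D)): towers=[C/F/B/A/E] holding=D
step 4 (stack(D, E)): towers=[C/F/B/A/E/D] holding=-
step 5 (unstack(D, E)): towers=[C/F/B/A/E] holding=D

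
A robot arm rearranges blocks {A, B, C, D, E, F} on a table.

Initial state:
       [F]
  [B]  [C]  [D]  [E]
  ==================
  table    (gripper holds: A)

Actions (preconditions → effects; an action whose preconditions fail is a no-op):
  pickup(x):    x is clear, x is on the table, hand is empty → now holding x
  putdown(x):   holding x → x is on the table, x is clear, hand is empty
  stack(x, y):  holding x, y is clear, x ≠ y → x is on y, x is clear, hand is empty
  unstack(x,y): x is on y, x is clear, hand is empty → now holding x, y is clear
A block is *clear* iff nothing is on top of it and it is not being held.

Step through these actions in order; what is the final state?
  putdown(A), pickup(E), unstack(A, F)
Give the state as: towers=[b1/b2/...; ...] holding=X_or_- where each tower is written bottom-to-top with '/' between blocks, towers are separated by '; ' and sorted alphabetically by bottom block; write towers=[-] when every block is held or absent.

towers=[A; B; C/F; D] holding=E

step 1 (putdown(A)): towers=[A; B; C/F; D; E] holding=-
step 2 (pickup(E)): towers=[A; B; C/F; D] holding=E
step 3 (unstack(A, F)) [no-op]: towers=[A; B; C/F; D] holding=E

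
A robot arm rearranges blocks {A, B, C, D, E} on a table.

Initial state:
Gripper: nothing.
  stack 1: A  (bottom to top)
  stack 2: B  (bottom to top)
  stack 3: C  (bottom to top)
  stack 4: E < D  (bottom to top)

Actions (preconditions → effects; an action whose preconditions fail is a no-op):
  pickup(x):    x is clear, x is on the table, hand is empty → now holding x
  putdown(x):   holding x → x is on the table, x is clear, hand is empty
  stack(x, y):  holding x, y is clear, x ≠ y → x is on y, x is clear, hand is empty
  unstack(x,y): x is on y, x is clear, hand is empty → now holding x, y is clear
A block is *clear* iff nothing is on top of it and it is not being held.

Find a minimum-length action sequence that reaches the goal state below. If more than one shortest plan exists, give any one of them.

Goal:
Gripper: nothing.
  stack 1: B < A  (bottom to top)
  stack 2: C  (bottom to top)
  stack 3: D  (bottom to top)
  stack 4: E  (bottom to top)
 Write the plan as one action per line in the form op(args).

unstack(D, E)
putdown(D)
pickup(A)
stack(A, B)

step 1 (unstack(D, E)): towers=[A; B; C; E] holding=D
step 2 (putdown(D)): towers=[A; B; C; D; E] holding=-
step 3 (pickup(A)): towers=[B; C; D; E] holding=A
step 4 (stack(A, B)): towers=[B/A; C; D; E] holding=-
goal check: towers=[B/A; C; D; E] holding=- — reached (length 4, optimal by BFS)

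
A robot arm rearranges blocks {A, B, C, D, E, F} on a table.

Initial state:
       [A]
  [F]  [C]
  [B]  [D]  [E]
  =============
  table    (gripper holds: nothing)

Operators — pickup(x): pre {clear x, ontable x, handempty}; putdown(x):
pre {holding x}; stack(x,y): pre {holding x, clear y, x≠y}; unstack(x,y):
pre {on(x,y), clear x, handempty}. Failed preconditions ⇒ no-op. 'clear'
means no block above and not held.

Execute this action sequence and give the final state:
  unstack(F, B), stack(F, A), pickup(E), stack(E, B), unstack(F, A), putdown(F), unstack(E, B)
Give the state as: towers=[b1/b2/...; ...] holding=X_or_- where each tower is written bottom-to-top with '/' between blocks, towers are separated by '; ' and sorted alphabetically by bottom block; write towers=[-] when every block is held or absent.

towers=[B; D/C/A; F] holding=E

step 1 (unstack(F, B)): towers=[B; D/C/A; E] holding=F
step 2 (stack(F, A)): towers=[B; D/C/A/F; E] holding=-
step 3 (pickup(E)): towers=[B; D/C/A/F] holding=E
step 4 (stack(E, B)): towers=[B/E; D/C/A/F] holding=-
step 5 (unstack(F, A)): towers=[B/E; D/C/A] holding=F
step 6 (putdown(F)): towers=[B/E; D/C/A; F] holding=-
step 7 (unstack(E, B)): towers=[B; D/C/A; F] holding=E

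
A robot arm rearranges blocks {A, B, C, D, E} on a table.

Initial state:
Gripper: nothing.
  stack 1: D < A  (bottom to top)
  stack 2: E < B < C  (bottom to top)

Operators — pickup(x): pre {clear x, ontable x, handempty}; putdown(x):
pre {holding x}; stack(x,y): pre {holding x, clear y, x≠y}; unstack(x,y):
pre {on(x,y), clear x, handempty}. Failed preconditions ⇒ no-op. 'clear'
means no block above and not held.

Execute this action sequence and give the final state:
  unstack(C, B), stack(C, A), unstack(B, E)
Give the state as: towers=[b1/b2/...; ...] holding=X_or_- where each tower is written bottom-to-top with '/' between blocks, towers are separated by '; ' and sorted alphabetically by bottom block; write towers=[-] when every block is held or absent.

step 1 (unstack(C, B)): towers=[D/A; E/B] holding=C
step 2 (stack(C, A)): towers=[D/A/C; E/B] holding=-
step 3 (unstack(B, E)): towers=[D/A/C; E] holding=B

towers=[D/A/C; E] holding=B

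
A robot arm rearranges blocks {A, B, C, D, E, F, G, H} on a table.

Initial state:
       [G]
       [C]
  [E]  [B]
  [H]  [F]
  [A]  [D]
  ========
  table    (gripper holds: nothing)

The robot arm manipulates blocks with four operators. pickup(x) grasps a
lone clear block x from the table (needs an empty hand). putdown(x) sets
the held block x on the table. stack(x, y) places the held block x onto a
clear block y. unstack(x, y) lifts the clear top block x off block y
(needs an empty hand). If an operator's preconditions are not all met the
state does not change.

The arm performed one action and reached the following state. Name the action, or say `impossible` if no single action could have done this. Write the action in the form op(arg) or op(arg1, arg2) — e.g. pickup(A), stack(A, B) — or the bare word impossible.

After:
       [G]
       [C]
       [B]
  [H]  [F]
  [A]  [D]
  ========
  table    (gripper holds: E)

target: towers=[A/H; D/F/B/C/G] holding=E
     unstack(G, C) → towers=[A/H/E; D/F/B/C] holding=G
     unstack(E, H) → towers=[A/H; D/F/B/C/G] holding=E  ← match

unstack(E, H)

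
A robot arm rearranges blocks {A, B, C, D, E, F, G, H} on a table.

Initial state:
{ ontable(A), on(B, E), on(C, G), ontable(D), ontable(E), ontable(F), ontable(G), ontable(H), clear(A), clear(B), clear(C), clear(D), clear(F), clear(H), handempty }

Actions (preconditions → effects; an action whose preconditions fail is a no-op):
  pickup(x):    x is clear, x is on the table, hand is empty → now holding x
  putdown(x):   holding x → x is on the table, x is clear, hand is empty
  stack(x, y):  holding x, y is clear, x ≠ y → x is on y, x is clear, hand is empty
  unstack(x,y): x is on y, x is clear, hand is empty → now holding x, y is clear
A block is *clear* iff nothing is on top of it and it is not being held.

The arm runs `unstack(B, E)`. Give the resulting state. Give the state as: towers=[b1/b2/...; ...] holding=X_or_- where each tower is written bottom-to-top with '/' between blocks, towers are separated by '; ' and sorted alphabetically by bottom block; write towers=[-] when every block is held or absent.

before: towers=[A; D; E/B; F; G/C; H] holding=-
pre[unstack(B, E)]: on(B,E) ✓, clear(B) ✓, handempty ✓
all met → apply unstack(B, E)
after:  towers=[A; D; E; F; G/C; H] holding=B

towers=[A; D; E; F; G/C; H] holding=B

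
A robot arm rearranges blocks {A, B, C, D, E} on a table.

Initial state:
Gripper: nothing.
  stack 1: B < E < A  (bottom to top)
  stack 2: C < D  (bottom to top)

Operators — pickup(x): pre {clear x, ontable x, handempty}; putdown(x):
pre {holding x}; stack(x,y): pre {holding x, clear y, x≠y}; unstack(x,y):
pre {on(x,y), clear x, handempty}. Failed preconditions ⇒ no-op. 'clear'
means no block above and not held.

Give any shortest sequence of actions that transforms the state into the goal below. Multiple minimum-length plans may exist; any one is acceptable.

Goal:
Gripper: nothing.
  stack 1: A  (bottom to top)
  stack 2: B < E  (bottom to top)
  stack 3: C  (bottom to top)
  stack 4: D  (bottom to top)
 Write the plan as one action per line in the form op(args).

unstack(D, C)
putdown(D)
unstack(A, E)
putdown(A)

step 1 (unstack(D, C)): towers=[B/E/A; C] holding=D
step 2 (putdown(D)): towers=[B/E/A; C; D] holding=-
step 3 (unstack(A, E)): towers=[B/E; C; D] holding=A
step 4 (putdown(A)): towers=[A; B/E; C; D] holding=-
goal check: towers=[A; B/E; C; D] holding=- — reached (length 4, optimal by BFS)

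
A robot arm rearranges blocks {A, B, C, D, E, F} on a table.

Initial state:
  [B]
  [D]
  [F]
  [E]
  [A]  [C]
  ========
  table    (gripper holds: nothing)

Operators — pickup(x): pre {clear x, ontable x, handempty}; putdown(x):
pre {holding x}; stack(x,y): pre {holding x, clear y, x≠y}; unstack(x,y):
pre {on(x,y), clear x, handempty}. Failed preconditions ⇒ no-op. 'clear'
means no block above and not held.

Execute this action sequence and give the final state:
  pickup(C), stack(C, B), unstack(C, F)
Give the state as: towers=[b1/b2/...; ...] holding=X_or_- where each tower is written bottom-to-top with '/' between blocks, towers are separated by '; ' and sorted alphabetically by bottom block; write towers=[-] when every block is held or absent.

step 1 (pickup(C)): towers=[A/E/F/D/B] holding=C
step 2 (stack(C, B)): towers=[A/E/F/D/B/C] holding=-
step 3 (unstack(C, F)) [no-op]: towers=[A/E/F/D/B/C] holding=-

towers=[A/E/F/D/B/C] holding=-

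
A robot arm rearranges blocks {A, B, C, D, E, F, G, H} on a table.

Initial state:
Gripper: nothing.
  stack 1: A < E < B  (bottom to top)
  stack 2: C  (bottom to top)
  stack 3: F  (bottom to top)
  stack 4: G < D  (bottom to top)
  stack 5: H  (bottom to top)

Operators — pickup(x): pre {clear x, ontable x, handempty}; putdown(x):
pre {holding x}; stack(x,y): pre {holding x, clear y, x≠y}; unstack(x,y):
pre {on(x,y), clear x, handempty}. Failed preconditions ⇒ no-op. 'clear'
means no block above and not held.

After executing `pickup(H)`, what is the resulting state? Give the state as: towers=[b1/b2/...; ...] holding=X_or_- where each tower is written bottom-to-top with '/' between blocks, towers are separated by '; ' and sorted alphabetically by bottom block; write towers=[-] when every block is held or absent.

before: towers=[A/E/B; C; F; G/D; H] holding=-
pre[pickup(H)]: clear(H) yes, ontable(H) yes, handempty yes
all met → apply pickup(H)
after:  towers=[A/E/B; C; F; G/D] holding=H

towers=[A/E/B; C; F; G/D] holding=H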